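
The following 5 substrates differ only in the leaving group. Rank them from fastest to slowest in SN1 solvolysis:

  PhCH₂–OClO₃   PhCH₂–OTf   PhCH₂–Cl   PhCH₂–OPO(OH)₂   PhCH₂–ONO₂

Identical carbon frameworks mean the comparison reduces to leaving-group quality.
A good leaving group is a weak base: the lower the pKₐ of its conjugate acid, the more readily it departs.
PhCH₂–OTf loses OTf⁻: pKₐ(CF₃SO₃H (triflic acid)) ≈ -14
PhCH₂–OClO₃ loses ClO₄⁻: pKₐ(HClO₄) ≈ -10
PhCH₂–Cl loses Cl⁻: pKₐ(HCl) ≈ -7
PhCH₂–ONO₂ loses NO₃⁻: pKₐ(HNO₃) ≈ -1.3
PhCH₂–OPO(OH)₂ loses H₂PO₄⁻: pKₐ(H₃PO₄) ≈ 2.1

PhCH₂–OTf > PhCH₂–OClO₃ > PhCH₂–Cl > PhCH₂–ONO₂ > PhCH₂–OPO(OH)₂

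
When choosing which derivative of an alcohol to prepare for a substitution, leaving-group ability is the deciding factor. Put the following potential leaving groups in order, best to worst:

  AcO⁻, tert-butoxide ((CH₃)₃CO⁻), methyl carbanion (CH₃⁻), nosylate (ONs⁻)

nosylate (ONs⁻) > AcO⁻ > tert-butoxide ((CH₃)₃CO⁻) > methyl carbanion (CH₃⁻)

Rank by basicity of the departing species: weakest base leaves most easily.
nosylate (ONs⁻): pKₐ(p-O₂NC₆H₄SO₃H) ≈ -3.5
AcO⁻: pKₐ(CH₃COOH) ≈ 4.8
tert-butoxide ((CH₃)₃CO⁻): pKₐ(t-BuOH) ≈ 18
methyl carbanion (CH₃⁻): pKₐ(CH₄) ≈ 48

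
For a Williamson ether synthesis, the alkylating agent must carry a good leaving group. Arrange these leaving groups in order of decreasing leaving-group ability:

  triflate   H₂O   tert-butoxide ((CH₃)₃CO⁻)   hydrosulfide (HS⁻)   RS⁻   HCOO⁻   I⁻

The more stable X⁻ (or X) is on its own — i.e. the weaker a base it is — the better a leaving group it makes.
triflate: pKₐ(CF₃SO₃H (triflic acid)) ≈ -14 — charge spread over three oxygens and a CF₃ group; the premier leaving group in synthesis
I⁻: pKₐ(HI) ≈ -10
H₂O: pKₐ(H₃O⁺) ≈ -1.7
HCOO⁻: pKₐ(HCOOH) ≈ 3.8 — resonance-stabilised carboxylate
hydrosulfide (HS⁻): pKₐ(H₂S) ≈ 7
RS⁻: pKₐ(RSH (a thiol)) ≈ 10.5 — moderately basic; rarely leaves without activation
tert-butoxide ((CH₃)₃CO⁻): pKₐ(t-BuOH) ≈ 18 — bulky, strongly basic alkoxide

triflate > I⁻ > H₂O > HCOO⁻ > hydrosulfide (HS⁻) > RS⁻ > tert-butoxide ((CH₃)₃CO⁻)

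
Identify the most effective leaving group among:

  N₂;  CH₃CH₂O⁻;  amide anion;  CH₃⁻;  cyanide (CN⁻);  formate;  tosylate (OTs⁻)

N₂

N₂: no meaningful conjugate acid; N₂ departs as an exceptionally stable neutral molecule
tosylate (OTs⁻): pKₐ(p-CH₃C₆H₄SO₃H (TsOH)) ≈ -2.8
formate: pKₐ(HCOOH) ≈ 3.8
cyanide (CN⁻): pKₐ(HCN) ≈ 9.2
CH₃CH₂O⁻: pKₐ(CH₃CH₂OH) ≈ 16
amide anion: pKₐ(NH₃) ≈ 38
CH₃⁻: pKₐ(CH₄) ≈ 48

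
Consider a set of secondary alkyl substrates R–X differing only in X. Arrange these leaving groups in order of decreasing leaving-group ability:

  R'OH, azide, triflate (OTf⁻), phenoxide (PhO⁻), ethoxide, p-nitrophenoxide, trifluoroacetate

A good leaving group is a weak base: the lower the pKₐ of its conjugate acid, the more readily it departs.
triflate (OTf⁻): pKₐ(CF₃SO₃H (triflic acid)) ≈ -14
R'OH: pKₐ(R'OH₂⁺) ≈ -2.4
trifluoroacetate: pKₐ(CF₃COOH) ≈ 0.2
azide: pKₐ(HN₃) ≈ 4.7
p-nitrophenoxide: pKₐ(p-nitrophenol) ≈ 7.2
phenoxide (PhO⁻): pKₐ(C₆H₅OH (phenol)) ≈ 10
ethoxide: pKₐ(CH₃CH₂OH) ≈ 16

triflate (OTf⁻) > R'OH > trifluoroacetate > azide > p-nitrophenoxide > phenoxide (PhO⁻) > ethoxide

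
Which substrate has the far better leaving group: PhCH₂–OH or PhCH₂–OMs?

From PhCH₂–OH the departing group would be OH⁻ (pKₐ(H₂O) ≈ 15.7). Strong base; essentially never leaves without prior activation.
From PhCH₂–OMs the leaving group is OMs⁻ (pKₐ(CH₃SO₃H (MsOH)) ≈ -1.9). Resonance-delocalised alkanesulfonate.
(In practice PhCH₂–OMs is made from PhCH₂–OH by treatment with MsCl / Et₃N, converting the hydroxyl into a mesylate.)

PhCH₂–OMs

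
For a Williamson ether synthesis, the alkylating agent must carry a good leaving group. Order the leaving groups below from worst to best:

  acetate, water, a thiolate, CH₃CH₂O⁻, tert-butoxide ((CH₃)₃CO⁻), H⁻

H⁻ < tert-butoxide ((CH₃)₃CO⁻) < CH₃CH₂O⁻ < a thiolate < acetate < water

The more stable X⁻ (or X) is on its own — i.e. the weaker a base it is — the better a leaving group it makes.
water: pKₐ(H₃O⁺) ≈ -1.7 — neutral; leaves from a protonated alcohol (R–OH₂⁺)
acetate: pKₐ(CH₃COOH) ≈ 4.8 — resonance-stabilised but still a weak base
a thiolate: pKₐ(RSH (a thiol)) ≈ 10.5
CH₃CH₂O⁻: pKₐ(CH₃CH₂OH) ≈ 16
tert-butoxide ((CH₃)₃CO⁻): pKₐ(t-BuOH) ≈ 18 — bulky, strongly basic alkoxide
H⁻: pKₐ(H₂) ≈ 36
Listed from poorest to best leaving group as asked.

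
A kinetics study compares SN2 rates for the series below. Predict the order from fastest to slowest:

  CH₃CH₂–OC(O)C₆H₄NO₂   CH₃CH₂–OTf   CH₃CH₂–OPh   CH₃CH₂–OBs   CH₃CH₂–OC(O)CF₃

CH₃CH₂–OTf > CH₃CH₂–OBs > CH₃CH₂–OC(O)CF₃ > CH₃CH₂–OC(O)C₆H₄NO₂ > CH₃CH₂–OPh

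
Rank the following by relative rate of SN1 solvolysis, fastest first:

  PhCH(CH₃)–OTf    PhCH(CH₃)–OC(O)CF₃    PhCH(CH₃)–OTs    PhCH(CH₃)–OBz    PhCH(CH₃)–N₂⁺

Same R in every case — rank the leaving groups.
The more stable X⁻ (or X) is on its own — i.e. the weaker a base it is — the better a leaving group it makes.
PhCH(CH₃)–N₂⁺ loses N₂: no meaningful conjugate acid; N₂ departs as an exceptionally stable neutral molecule
PhCH(CH₃)–OTf loses OTf⁻: pKₐ(CF₃SO₃H (triflic acid)) ≈ -14
PhCH(CH₃)–OTs loses OTs⁻: pKₐ(p-CH₃C₆H₄SO₃H (TsOH)) ≈ -2.8
PhCH(CH₃)–OC(O)CF₃ loses CF₃COO⁻: pKₐ(CF₃COOH) ≈ 0.2
PhCH(CH₃)–OBz loses PhCOO⁻: pKₐ(C₆H₅COOH) ≈ 4.2

PhCH(CH₃)–N₂⁺ > PhCH(CH₃)–OTf > PhCH(CH₃)–OTs > PhCH(CH₃)–OC(O)CF₃ > PhCH(CH₃)–OBz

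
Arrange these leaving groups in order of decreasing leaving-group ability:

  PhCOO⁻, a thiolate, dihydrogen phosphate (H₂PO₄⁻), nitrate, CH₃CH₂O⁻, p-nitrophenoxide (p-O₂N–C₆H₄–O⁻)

A good leaving group is a weak base: the lower the pKₐ of its conjugate acid, the more readily it departs.
nitrate: pKₐ(HNO₃) ≈ -1.3
dihydrogen phosphate (H₂PO₄⁻): pKₐ(H₃PO₄) ≈ 2.1
PhCOO⁻: pKₐ(C₆H₅COOH) ≈ 4.2
p-nitrophenoxide (p-O₂N–C₆H₄–O⁻): pKₐ(p-nitrophenol) ≈ 7.2
a thiolate: pKₐ(RSH (a thiol)) ≈ 10.5
CH₃CH₂O⁻: pKₐ(CH₃CH₂OH) ≈ 16

nitrate > dihydrogen phosphate (H₂PO₄⁻) > PhCOO⁻ > p-nitrophenoxide (p-O₂N–C₆H₄–O⁻) > a thiolate > CH₃CH₂O⁻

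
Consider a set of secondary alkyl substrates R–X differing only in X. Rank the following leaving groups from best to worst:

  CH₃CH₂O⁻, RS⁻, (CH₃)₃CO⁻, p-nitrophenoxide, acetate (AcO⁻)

The more stable X⁻ (or X) is on its own — i.e. the weaker a base it is — the better a leaving group it makes.
acetate (AcO⁻): pKₐ(CH₃COOH) ≈ 4.8
p-nitrophenoxide: pKₐ(p-nitrophenol) ≈ 7.2 — nitro group delocalises the charge; the classic chromogenic LG
RS⁻: pKₐ(RSH (a thiol)) ≈ 10.5
CH₃CH₂O⁻: pKₐ(CH₃CH₂OH) ≈ 16 — strong base; alkoxides do not leave unassisted
(CH₃)₃CO⁻: pKₐ(t-BuOH) ≈ 18

acetate (AcO⁻) > p-nitrophenoxide > RS⁻ > CH₃CH₂O⁻ > (CH₃)₃CO⁻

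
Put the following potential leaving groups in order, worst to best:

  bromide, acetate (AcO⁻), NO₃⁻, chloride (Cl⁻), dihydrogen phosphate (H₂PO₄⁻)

acetate (AcO⁻) < dihydrogen phosphate (H₂PO₄⁻) < NO₃⁻ < chloride (Cl⁻) < bromide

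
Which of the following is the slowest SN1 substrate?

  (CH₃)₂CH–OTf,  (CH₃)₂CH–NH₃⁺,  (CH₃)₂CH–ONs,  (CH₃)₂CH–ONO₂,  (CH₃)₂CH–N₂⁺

With the same alkyl group throughout, only the leaving group differentiates the rates.
Rank by basicity of the departing species: weakest base leaves most easily.
(CH₃)₂CH–N₂⁺ loses N₂: no meaningful conjugate acid; N₂ departs as an exceptionally stable neutral molecule
(CH₃)₂CH–OTf loses OTf⁻: pKₐ(CF₃SO₃H (triflic acid)) ≈ -14
(CH₃)₂CH–ONs loses ONs⁻: pKₐ(p-O₂NC₆H₄SO₃H) ≈ -3.5
(CH₃)₂CH–ONO₂ loses NO₃⁻: pKₐ(HNO₃) ≈ -1.3
(CH₃)₂CH–NH₃⁺ loses NH₃: pKₐ(NH₄⁺) ≈ 9.2

(CH₃)₂CH–NH₃⁺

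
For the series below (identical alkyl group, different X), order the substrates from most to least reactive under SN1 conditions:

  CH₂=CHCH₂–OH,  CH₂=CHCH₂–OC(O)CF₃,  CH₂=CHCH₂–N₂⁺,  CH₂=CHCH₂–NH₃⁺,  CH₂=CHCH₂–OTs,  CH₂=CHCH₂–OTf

CH₂=CHCH₂–N₂⁺ > CH₂=CHCH₂–OTf > CH₂=CHCH₂–OTs > CH₂=CHCH₂–OC(O)CF₃ > CH₂=CHCH₂–NH₃⁺ > CH₂=CHCH₂–OH

Identical carbon frameworks mean the comparison reduces to leaving-group quality.
Leaving-group ability tracks the stability of the departed species; conjugate-acid pKₐ is the usual yardstick (lower pKₐ → better LG).
CH₂=CHCH₂–N₂⁺ loses N₂: no meaningful conjugate acid; N₂ departs as an exceptionally stable neutral molecule
CH₂=CHCH₂–OTf loses OTf⁻: pKₐ(CF₃SO₃H (triflic acid)) ≈ -14
CH₂=CHCH₂–OTs loses OTs⁻: pKₐ(p-CH₃C₆H₄SO₃H (TsOH)) ≈ -2.8
CH₂=CHCH₂–OC(O)CF₃ loses CF₃COO⁻: pKₐ(CF₃COOH) ≈ 0.2
CH₂=CHCH₂–NH₃⁺ loses NH₃: pKₐ(NH₄⁺) ≈ 9.2
CH₂=CHCH₂–OH loses OH⁻: pKₐ(H₂O) ≈ 15.7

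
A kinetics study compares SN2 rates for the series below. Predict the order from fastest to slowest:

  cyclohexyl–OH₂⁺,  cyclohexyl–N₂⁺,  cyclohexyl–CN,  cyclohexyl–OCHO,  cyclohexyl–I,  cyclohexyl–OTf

With the same alkyl group throughout, only the leaving group differentiates the rates.
The more stable X⁻ (or X) is on its own — i.e. the weaker a base it is — the better a leaving group it makes.
cyclohexyl–N₂⁺ loses N₂: no meaningful conjugate acid; N₂ departs as an exceptionally stable neutral molecule
cyclohexyl–OTf loses OTf⁻: pKₐ(CF₃SO₃H (triflic acid)) ≈ -14
cyclohexyl–I loses I⁻: pKₐ(HI) ≈ -10
cyclohexyl–OH₂⁺ loses H₂O: pKₐ(H₃O⁺) ≈ -1.7
cyclohexyl–OCHO loses HCOO⁻: pKₐ(HCOOH) ≈ 3.8
cyclohexyl–CN loses CN⁻: pKₐ(HCN) ≈ 9.2

cyclohexyl–N₂⁺ > cyclohexyl–OTf > cyclohexyl–I > cyclohexyl–OH₂⁺ > cyclohexyl–OCHO > cyclohexyl–CN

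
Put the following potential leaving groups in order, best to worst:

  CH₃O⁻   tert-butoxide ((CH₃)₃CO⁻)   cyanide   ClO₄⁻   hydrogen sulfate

Leaving-group ability tracks the stability of the departed species; conjugate-acid pKₐ is the usual yardstick (lower pKₐ → better LG).
ClO₄⁻: pKₐ(HClO₄) ≈ -10 — extremely weak base; rarely used for safety reasons
hydrogen sulfate: pKₐ(H₂SO₄) ≈ -3
cyanide: pKₐ(HCN) ≈ 9.2
CH₃O⁻: pKₐ(CH₃OH) ≈ 15.5 — strong base; alkoxides do not leave unassisted
tert-butoxide ((CH₃)₃CO⁻): pKₐ(t-BuOH) ≈ 18 — bulky, strongly basic alkoxide

ClO₄⁻ > hydrogen sulfate > cyanide > CH₃O⁻ > tert-butoxide ((CH₃)₃CO⁻)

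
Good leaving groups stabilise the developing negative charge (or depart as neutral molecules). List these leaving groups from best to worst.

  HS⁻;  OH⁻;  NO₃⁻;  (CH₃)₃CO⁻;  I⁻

I⁻ > NO₃⁻ > HS⁻ > OH⁻ > (CH₃)₃CO⁻

Rank by basicity of the departing species: weakest base leaves most easily.
I⁻: pKₐ(HI) ≈ -10
NO₃⁻: pKₐ(HNO₃) ≈ -1.3 — resonance-delocalised over three oxygens
HS⁻: pKₐ(H₂S) ≈ 7 — larger and more polarisable than the oxygen analogue
OH⁻: pKₐ(H₂O) ≈ 15.7
(CH₃)₃CO⁻: pKₐ(t-BuOH) ≈ 18 — bulky, strongly basic alkoxide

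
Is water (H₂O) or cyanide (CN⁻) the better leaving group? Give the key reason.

water (H₂O) is the better leaving group.
pKₐ(H₃O⁺) ≈ -1.7 versus pKₐ(HCN) ≈ 9.2: water (H₂O) is the much weaker base.
Neutral; leaves from a protonated alcohol (R–OH₂⁺).

water (H₂O)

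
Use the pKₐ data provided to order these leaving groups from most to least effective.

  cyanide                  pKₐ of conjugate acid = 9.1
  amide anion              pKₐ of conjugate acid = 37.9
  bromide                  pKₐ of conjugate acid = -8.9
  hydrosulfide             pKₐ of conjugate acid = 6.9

Lower conjugate-acid pKₐ ⇒ weaker base ⇒ better leaving group.
Sorting by the given values: bromide (-8.9), hydrosulfide (6.9), cyanide (9.1), amide anion (37.9).

bromide > hydrosulfide > cyanide > amide anion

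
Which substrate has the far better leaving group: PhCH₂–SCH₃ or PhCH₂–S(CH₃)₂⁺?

PhCH₂–S(CH₃)₂⁺

From PhCH₂–SCH₃ the departing group would be RS⁻ (pKₐ(RSH (a thiol)) ≈ 10.5). Moderately basic; rarely leaves without activation.
From PhCH₂–S(CH₃)₂⁺ the leaving group is SR'₂ (pKₐ(R'₂SH⁺) ≈ -7). Neutral; leaves from a sulfonium salt (R–SR'₂⁺).
(In practice PhCH₂–S(CH₃)₂⁺ is made from PhCH₂–SCH₃ by S-methylation with CH₃I, allowing neutral dimethyl sulfide, rather than methanethiolate, to depart.)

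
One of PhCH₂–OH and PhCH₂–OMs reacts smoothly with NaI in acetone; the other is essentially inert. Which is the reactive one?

PhCH₂–OMs

From PhCH₂–OH the departing group would be OH⁻ (pKₐ(H₂O) ≈ 15.7). Strong base; essentially never leaves without prior activation.
From PhCH₂–OMs the leaving group is OMs⁻ (pKₐ(CH₃SO₃H (MsOH)) ≈ -1.9). Resonance-delocalised alkanesulfonate.
(In practice PhCH₂–OMs is made from PhCH₂–OH by treatment with MsCl / Et₃N, converting the hydroxyl into a mesylate.)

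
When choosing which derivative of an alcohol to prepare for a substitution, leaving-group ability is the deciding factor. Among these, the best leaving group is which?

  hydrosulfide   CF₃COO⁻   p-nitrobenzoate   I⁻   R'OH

Leaving-group ability tracks the stability of the departed species; conjugate-acid pKₐ is the usual yardstick (lower pKₐ → better LG).
I⁻: pKₐ(HI) ≈ -10
R'OH: pKₐ(R'OH₂⁺) ≈ -2.4
CF₃COO⁻: pKₐ(CF₃COOH) ≈ 0.2
p-nitrobenzoate: pKₐ(p-nitrobenzoic acid) ≈ 3.4
hydrosulfide: pKₐ(H₂S) ≈ 7

I⁻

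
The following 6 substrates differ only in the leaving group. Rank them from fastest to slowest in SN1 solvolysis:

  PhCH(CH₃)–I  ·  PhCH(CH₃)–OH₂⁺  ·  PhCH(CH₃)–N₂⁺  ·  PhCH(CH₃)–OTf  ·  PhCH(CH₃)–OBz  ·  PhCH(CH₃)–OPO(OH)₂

The skeletons are identical, so relative rate is governed entirely by leaving-group ability.
A good leaving group is a weak base: the lower the pKₐ of its conjugate acid, the more readily it departs.
PhCH(CH₃)–N₂⁺ loses N₂: no meaningful conjugate acid; N₂ departs as an exceptionally stable neutral molecule
PhCH(CH₃)–OTf loses OTf⁻: pKₐ(CF₃SO₃H (triflic acid)) ≈ -14
PhCH(CH₃)–I loses I⁻: pKₐ(HI) ≈ -10
PhCH(CH₃)–OH₂⁺ loses H₂O: pKₐ(H₃O⁺) ≈ -1.7
PhCH(CH₃)–OPO(OH)₂ loses H₂PO₄⁻: pKₐ(H₃PO₄) ≈ 2.1
PhCH(CH₃)–OBz loses PhCOO⁻: pKₐ(C₆H₅COOH) ≈ 4.2

PhCH(CH₃)–N₂⁺ > PhCH(CH₃)–OTf > PhCH(CH₃)–I > PhCH(CH₃)–OH₂⁺ > PhCH(CH₃)–OPO(OH)₂ > PhCH(CH₃)–OBz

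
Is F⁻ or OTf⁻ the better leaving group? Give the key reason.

OTf⁻

OTf⁻ is the better leaving group.
pKₐ(CF₃SO₃H (triflic acid)) ≈ -14 versus pKₐ(HF) ≈ 3.2: OTf⁻ is the much weaker base.
Charge spread over three oxygens and a CF₃ group; the premier leaving group in synthesis.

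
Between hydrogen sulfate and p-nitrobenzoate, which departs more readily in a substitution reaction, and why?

hydrogen sulfate

hydrogen sulfate is the better leaving group.
pKₐ(H₂SO₄) ≈ -3 versus pKₐ(p-nitrobenzoic acid) ≈ 3.4: hydrogen sulfate is the much weaker base.
Conjugate base of a strong mineral acid.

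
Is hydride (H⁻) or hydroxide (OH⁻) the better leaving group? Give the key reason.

hydroxide (OH⁻)

hydroxide (OH⁻) is the better leaving group.
pKₐ(H₂O) ≈ 15.7 versus pKₐ(H₂) ≈ 36: hydroxide (OH⁻) is the much weaker base.
Strong base; essentially never leaves without prior activation.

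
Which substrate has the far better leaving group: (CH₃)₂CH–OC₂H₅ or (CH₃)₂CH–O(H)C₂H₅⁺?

(CH₃)₂CH–O(H)C₂H₅⁺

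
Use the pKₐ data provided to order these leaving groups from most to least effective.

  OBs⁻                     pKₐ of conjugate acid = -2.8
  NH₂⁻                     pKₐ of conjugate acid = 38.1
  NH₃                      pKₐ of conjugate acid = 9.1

OBs⁻ > NH₃ > NH₂⁻

Lower conjugate-acid pKₐ ⇒ weaker base ⇒ better leaving group.
Sorting by the given values: OBs⁻ (-2.8), NH₃ (9.1), NH₂⁻ (38.1).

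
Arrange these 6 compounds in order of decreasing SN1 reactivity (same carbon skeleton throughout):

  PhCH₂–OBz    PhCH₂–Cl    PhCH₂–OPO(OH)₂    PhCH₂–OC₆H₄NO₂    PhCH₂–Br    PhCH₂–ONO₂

PhCH₂–Br > PhCH₂–Cl > PhCH₂–ONO₂ > PhCH₂–OPO(OH)₂ > PhCH₂–OBz > PhCH₂–OC₆H₄NO₂

With the same alkyl group throughout, only the leaving group differentiates the rates.
A good leaving group is a weak base: the lower the pKₐ of its conjugate acid, the more readily it departs.
PhCH₂–Br loses Br⁻: pKₐ(HBr) ≈ -9
PhCH₂–Cl loses Cl⁻: pKₐ(HCl) ≈ -7
PhCH₂–ONO₂ loses NO₃⁻: pKₐ(HNO₃) ≈ -1.3
PhCH₂–OPO(OH)₂ loses H₂PO₄⁻: pKₐ(H₃PO₄) ≈ 2.1
PhCH₂–OBz loses PhCOO⁻: pKₐ(C₆H₅COOH) ≈ 4.2
PhCH₂–OC₆H₄NO₂ loses p-O₂N–C₆H₄–O⁻: pKₐ(p-nitrophenol) ≈ 7.2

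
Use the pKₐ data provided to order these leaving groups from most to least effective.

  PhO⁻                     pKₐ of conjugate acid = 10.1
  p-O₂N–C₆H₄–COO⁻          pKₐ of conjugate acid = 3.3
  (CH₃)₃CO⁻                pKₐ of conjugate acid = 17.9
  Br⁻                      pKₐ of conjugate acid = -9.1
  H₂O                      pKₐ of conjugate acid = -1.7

Br⁻ > H₂O > p-O₂N–C₆H₄–COO⁻ > PhO⁻ > (CH₃)₃CO⁻

Lower conjugate-acid pKₐ ⇒ weaker base ⇒ better leaving group.
Sorting by the given values: Br⁻ (-9.1), H₂O (-1.7), p-O₂N–C₆H₄–COO⁻ (3.3), PhO⁻ (10.1), (CH₃)₃CO⁻ (17.9).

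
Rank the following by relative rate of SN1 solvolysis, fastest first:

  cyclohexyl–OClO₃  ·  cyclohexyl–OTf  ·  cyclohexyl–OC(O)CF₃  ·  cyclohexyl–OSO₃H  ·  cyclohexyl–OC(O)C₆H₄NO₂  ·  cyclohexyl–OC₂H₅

cyclohexyl–OTf > cyclohexyl–OClO₃ > cyclohexyl–OSO₃H > cyclohexyl–OC(O)CF₃ > cyclohexyl–OC(O)C₆H₄NO₂ > cyclohexyl–OC₂H₅

With the same alkyl group throughout, only the leaving group differentiates the rates.
Leaving-group ability tracks the stability of the departed species; conjugate-acid pKₐ is the usual yardstick (lower pKₐ → better LG).
cyclohexyl–OTf loses OTf⁻: pKₐ(CF₃SO₃H (triflic acid)) ≈ -14
cyclohexyl–OClO₃ loses ClO₄⁻: pKₐ(HClO₄) ≈ -10
cyclohexyl–OSO₃H loses HSO₄⁻: pKₐ(H₂SO₄) ≈ -3
cyclohexyl–OC(O)CF₃ loses CF₃COO⁻: pKₐ(CF₃COOH) ≈ 0.2
cyclohexyl–OC(O)C₆H₄NO₂ loses p-O₂N–C₆H₄–COO⁻: pKₐ(p-nitrobenzoic acid) ≈ 3.4
cyclohexyl–OC₂H₅ loses CH₃CH₂O⁻: pKₐ(CH₃CH₂OH) ≈ 16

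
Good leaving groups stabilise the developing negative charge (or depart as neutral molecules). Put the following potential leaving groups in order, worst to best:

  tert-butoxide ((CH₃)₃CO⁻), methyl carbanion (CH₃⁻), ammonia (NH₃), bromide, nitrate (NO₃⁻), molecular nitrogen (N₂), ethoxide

methyl carbanion (CH₃⁻) < tert-butoxide ((CH₃)₃CO⁻) < ethoxide < ammonia (NH₃) < nitrate (NO₃⁻) < bromide < molecular nitrogen (N₂)

molecular nitrogen (N₂): no meaningful conjugate acid; N₂ departs as an exceptionally stable neutral molecule
bromide: pKₐ(HBr) ≈ -9 — weak base; good leaving group
nitrate (NO₃⁻): pKₐ(HNO₃) ≈ -1.3 — resonance-delocalised over three oxygens
ammonia (NH₃): pKₐ(NH₄⁺) ≈ 9.2
ethoxide: pKₐ(CH₃CH₂OH) ≈ 16 — strong base; alkoxides do not leave unassisted
tert-butoxide ((CH₃)₃CO⁻): pKₐ(t-BuOH) ≈ 18 — bulky, strongly basic alkoxide
methyl carbanion (CH₃⁻): pKₐ(CH₄) ≈ 48
Reversing gives the worst-to-best order requested.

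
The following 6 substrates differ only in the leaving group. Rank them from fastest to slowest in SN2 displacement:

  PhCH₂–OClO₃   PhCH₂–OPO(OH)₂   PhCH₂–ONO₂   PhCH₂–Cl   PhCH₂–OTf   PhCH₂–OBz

PhCH₂–OTf > PhCH₂–OClO₃ > PhCH₂–Cl > PhCH₂–ONO₂ > PhCH₂–OPO(OH)₂ > PhCH₂–OBz

With the same alkyl group throughout, only the leaving group differentiates the rates.
Rank by basicity of the departing species: weakest base leaves most easily.
PhCH₂–OTf loses OTf⁻: pKₐ(CF₃SO₃H (triflic acid)) ≈ -14
PhCH₂–OClO₃ loses ClO₄⁻: pKₐ(HClO₄) ≈ -10
PhCH₂–Cl loses Cl⁻: pKₐ(HCl) ≈ -7
PhCH₂–ONO₂ loses NO₃⁻: pKₐ(HNO₃) ≈ -1.3
PhCH₂–OPO(OH)₂ loses H₂PO₄⁻: pKₐ(H₃PO₄) ≈ 2.1
PhCH₂–OBz loses PhCOO⁻: pKₐ(C₆H₅COOH) ≈ 4.2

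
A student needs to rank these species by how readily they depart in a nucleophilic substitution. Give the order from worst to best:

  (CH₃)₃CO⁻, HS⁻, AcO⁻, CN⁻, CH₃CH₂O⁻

(CH₃)₃CO⁻ < CH₃CH₂O⁻ < CN⁻ < HS⁻ < AcO⁻

AcO⁻: pKₐ(CH₃COOH) ≈ 4.8 — resonance-stabilised but still a weak base
HS⁻: pKₐ(H₂S) ≈ 7
CN⁻: pKₐ(HCN) ≈ 9.2
CH₃CH₂O⁻: pKₐ(CH₃CH₂OH) ≈ 16
(CH₃)₃CO⁻: pKₐ(t-BuOH) ≈ 18
The question asks for worst first, so the sequence is read in increasing leaving-group ability.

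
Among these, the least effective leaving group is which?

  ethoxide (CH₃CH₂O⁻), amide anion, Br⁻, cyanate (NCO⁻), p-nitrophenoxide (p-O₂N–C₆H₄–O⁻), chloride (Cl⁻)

Leaving-group ability tracks the stability of the departed species; conjugate-acid pKₐ is the usual yardstick (lower pKₐ → better LG).
Br⁻: pKₐ(HBr) ≈ -9
chloride (Cl⁻): pKₐ(HCl) ≈ -7
cyanate (NCO⁻): pKₐ(HOCN) ≈ 3.5
p-nitrophenoxide (p-O₂N–C₆H₄–O⁻): pKₐ(p-nitrophenol) ≈ 7.2
ethoxide (CH₃CH₂O⁻): pKₐ(CH₃CH₂OH) ≈ 16
amide anion: pKₐ(NH₃) ≈ 38

amide anion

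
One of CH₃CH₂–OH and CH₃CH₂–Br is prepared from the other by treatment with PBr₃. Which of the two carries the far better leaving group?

CH₃CH₂–Br

From CH₃CH₂–OH the departing group would be OH⁻ (pKₐ(H₂O) ≈ 15.7). Strong base; essentially never leaves without prior activation.
From CH₃CH₂–Br the leaving group is Br⁻ (pKₐ(HBr) ≈ -9). Weak base; good leaving group.
Treatment with PBr₃ works by replacing the hydroxyl with bromide, making CH₃CH₂–Br enormously more reactive.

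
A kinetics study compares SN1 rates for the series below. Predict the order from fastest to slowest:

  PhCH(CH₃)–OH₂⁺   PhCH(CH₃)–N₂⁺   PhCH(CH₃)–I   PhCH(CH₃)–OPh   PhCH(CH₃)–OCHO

Same R in every case — rank the leaving groups.
A good leaving group is a weak base: the lower the pKₐ of its conjugate acid, the more readily it departs.
PhCH(CH₃)–N₂⁺ loses N₂: no meaningful conjugate acid; N₂ departs as an exceptionally stable neutral molecule
PhCH(CH₃)–I loses I⁻: pKₐ(HI) ≈ -10
PhCH(CH₃)–OH₂⁺ loses H₂O: pKₐ(H₃O⁺) ≈ -1.7
PhCH(CH₃)–OCHO loses HCOO⁻: pKₐ(HCOOH) ≈ 3.8
PhCH(CH₃)–OPh loses PhO⁻: pKₐ(C₆H₅OH (phenol)) ≈ 10

PhCH(CH₃)–N₂⁺ > PhCH(CH₃)–I > PhCH(CH₃)–OH₂⁺ > PhCH(CH₃)–OCHO > PhCH(CH₃)–OPh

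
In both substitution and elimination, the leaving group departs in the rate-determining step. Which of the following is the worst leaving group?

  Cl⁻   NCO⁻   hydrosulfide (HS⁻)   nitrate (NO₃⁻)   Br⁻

hydrosulfide (HS⁻)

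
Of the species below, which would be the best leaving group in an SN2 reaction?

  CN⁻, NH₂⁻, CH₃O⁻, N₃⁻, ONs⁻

ONs⁻

ONs⁻: pKₐ(p-O₂NC₆H₄SO₃H) ≈ -3.5
N₃⁻: pKₐ(HN₃) ≈ 4.7
CN⁻: pKₐ(HCN) ≈ 9.2
CH₃O⁻: pKₐ(CH₃OH) ≈ 15.5
NH₂⁻: pKₐ(NH₃) ≈ 38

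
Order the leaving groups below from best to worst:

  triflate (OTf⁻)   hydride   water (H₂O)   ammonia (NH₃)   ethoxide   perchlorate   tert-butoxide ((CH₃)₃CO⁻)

A good leaving group is a weak base: the lower the pKₐ of its conjugate acid, the more readily it departs.
triflate (OTf⁻): pKₐ(CF₃SO₃H (triflic acid)) ≈ -14
perchlorate: pKₐ(HClO₄) ≈ -10
water (H₂O): pKₐ(H₃O⁺) ≈ -1.7
ammonia (NH₃): pKₐ(NH₄⁺) ≈ 9.2
ethoxide: pKₐ(CH₃CH₂OH) ≈ 16
tert-butoxide ((CH₃)₃CO⁻): pKₐ(t-BuOH) ≈ 18
hydride: pKₐ(H₂) ≈ 36

triflate (OTf⁻) > perchlorate > water (H₂O) > ammonia (NH₃) > ethoxide > tert-butoxide ((CH₃)₃CO⁻) > hydride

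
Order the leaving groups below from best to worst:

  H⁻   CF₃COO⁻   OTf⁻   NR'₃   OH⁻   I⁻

OTf⁻: pKₐ(CF₃SO₃H (triflic acid)) ≈ -14
I⁻: pKₐ(HI) ≈ -10
CF₃COO⁻: pKₐ(CF₃COOH) ≈ 0.2
NR'₃: pKₐ(R'₃NH⁺) ≈ 10.7
OH⁻: pKₐ(H₂O) ≈ 15.7
H⁻: pKₐ(H₂) ≈ 36

OTf⁻ > I⁻ > CF₃COO⁻ > NR'₃ > OH⁻ > H⁻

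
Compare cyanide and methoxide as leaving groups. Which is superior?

cyanide is the better leaving group.
pKₐ(HCN) ≈ 9.2 versus pKₐ(CH₃OH) ≈ 15.5: cyanide is the much weaker base.
Sp carbon stabilises the charge somewhat, but still a poor LG.

cyanide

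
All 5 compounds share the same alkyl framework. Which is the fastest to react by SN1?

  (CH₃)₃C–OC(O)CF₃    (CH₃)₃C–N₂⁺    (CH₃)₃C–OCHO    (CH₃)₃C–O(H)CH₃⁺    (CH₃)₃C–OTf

(CH₃)₃C–N₂⁺

Same R in every case — rank the leaving groups.
The more stable X⁻ (or X) is on its own — i.e. the weaker a base it is — the better a leaving group it makes.
(CH₃)₃C–N₂⁺ loses N₂: no meaningful conjugate acid; N₂ departs as an exceptionally stable neutral molecule
(CH₃)₃C–OTf loses OTf⁻: pKₐ(CF₃SO₃H (triflic acid)) ≈ -14
(CH₃)₃C–O(H)CH₃⁺ loses R'OH: pKₐ(R'OH₂⁺) ≈ -2.4
(CH₃)₃C–OC(O)CF₃ loses CF₃COO⁻: pKₐ(CF₃COOH) ≈ 0.2
(CH₃)₃C–OCHO loses HCOO⁻: pKₐ(HCOOH) ≈ 3.8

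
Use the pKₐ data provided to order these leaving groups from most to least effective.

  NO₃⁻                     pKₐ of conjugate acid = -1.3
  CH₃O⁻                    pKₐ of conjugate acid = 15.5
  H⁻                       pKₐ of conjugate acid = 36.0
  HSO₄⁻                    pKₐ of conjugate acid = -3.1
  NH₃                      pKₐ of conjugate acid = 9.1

HSO₄⁻ > NO₃⁻ > NH₃ > CH₃O⁻ > H⁻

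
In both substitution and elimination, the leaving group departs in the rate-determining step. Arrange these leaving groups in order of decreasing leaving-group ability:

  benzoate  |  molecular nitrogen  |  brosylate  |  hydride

molecular nitrogen > brosylate > benzoate > hydride

A good leaving group is a weak base: the lower the pKₐ of its conjugate acid, the more readily it departs.
molecular nitrogen: no meaningful conjugate acid; N₂ departs as an exceptionally stable neutral molecule
brosylate: pKₐ(p-BrC₆H₄SO₃H) ≈ -2.8 — arenesulfonate with a p-bromo substituent
benzoate: pKₐ(C₆H₅COOH) ≈ 4.2 — aryl carboxylate
hydride: pKₐ(H₂) ≈ 36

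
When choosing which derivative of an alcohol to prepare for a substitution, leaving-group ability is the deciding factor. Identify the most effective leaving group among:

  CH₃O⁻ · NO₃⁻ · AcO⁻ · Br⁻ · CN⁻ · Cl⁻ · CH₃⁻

The more stable X⁻ (or X) is on its own — i.e. the weaker a base it is — the better a leaving group it makes.
Br⁻: pKₐ(HBr) ≈ -9
Cl⁻: pKₐ(HCl) ≈ -7
NO₃⁻: pKₐ(HNO₃) ≈ -1.3
AcO⁻: pKₐ(CH₃COOH) ≈ 4.8
CN⁻: pKₐ(HCN) ≈ 9.2
CH₃O⁻: pKₐ(CH₃OH) ≈ 15.5
CH₃⁻: pKₐ(CH₄) ≈ 48

Br⁻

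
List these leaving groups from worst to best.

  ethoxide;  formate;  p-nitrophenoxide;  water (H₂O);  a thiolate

water (H₂O): pKₐ(H₃O⁺) ≈ -1.7
formate: pKₐ(HCOOH) ≈ 3.8 — resonance-stabilised carboxylate
p-nitrophenoxide: pKₐ(p-nitrophenol) ≈ 7.2
a thiolate: pKₐ(RSH (a thiol)) ≈ 10.5 — moderately basic; rarely leaves without activation
ethoxide: pKₐ(CH₃CH₂OH) ≈ 16 — strong base; alkoxides do not leave unassisted
Listed from poorest to best leaving group as asked.

ethoxide < a thiolate < p-nitrophenoxide < formate < water (H₂O)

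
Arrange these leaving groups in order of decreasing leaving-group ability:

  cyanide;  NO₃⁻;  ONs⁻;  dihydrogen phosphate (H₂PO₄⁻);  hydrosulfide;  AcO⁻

ONs⁻: pKₐ(p-O₂NC₆H₄SO₃H) ≈ -3.5
NO₃⁻: pKₐ(HNO₃) ≈ -1.3 — resonance-delocalised over three oxygens
dihydrogen phosphate (H₂PO₄⁻): pKₐ(H₃PO₄) ≈ 2.1 — moderate base; biological leaving group after further activation
AcO⁻: pKₐ(CH₃COOH) ≈ 4.8 — resonance-stabilised but still a weak base
hydrosulfide: pKₐ(H₂S) ≈ 7
cyanide: pKₐ(HCN) ≈ 9.2 — sp carbon stabilises the charge somewhat, but still a poor LG

ONs⁻ > NO₃⁻ > dihydrogen phosphate (H₂PO₄⁻) > AcO⁻ > hydrosulfide > cyanide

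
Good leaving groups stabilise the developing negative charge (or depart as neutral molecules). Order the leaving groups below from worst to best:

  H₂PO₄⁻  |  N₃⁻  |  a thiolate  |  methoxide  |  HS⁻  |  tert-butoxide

tert-butoxide < methoxide < a thiolate < HS⁻ < N₃⁻ < H₂PO₄⁻

The more stable X⁻ (or X) is on its own — i.e. the weaker a base it is — the better a leaving group it makes.
H₂PO₄⁻: pKₐ(H₃PO₄) ≈ 2.1 — moderate base; biological leaving group after further activation
N₃⁻: pKₐ(HN₃) ≈ 4.7 — linear, resonance-stabilised
HS⁻: pKₐ(H₂S) ≈ 7 — larger and more polarisable than the oxygen analogue
a thiolate: pKₐ(RSH (a thiol)) ≈ 10.5 — moderately basic; rarely leaves without activation
methoxide: pKₐ(CH₃OH) ≈ 15.5 — strong base; alkoxides do not leave unassisted
tert-butoxide: pKₐ(t-BuOH) ≈ 18
The question asks for worst first, so the sequence is read in increasing leaving-group ability.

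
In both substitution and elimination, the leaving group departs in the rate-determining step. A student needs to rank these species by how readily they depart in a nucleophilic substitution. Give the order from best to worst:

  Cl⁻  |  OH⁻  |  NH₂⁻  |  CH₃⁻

Leaving-group ability tracks the stability of the departed species; conjugate-acid pKₐ is the usual yardstick (lower pKₐ → better LG).
Cl⁻: pKₐ(HCl) ≈ -7
OH⁻: pKₐ(H₂O) ≈ 15.7 — strong base; essentially never leaves without prior activation
NH₂⁻: pKₐ(NH₃) ≈ 38
CH₃⁻: pKₐ(CH₄) ≈ 48

Cl⁻ > OH⁻ > NH₂⁻ > CH₃⁻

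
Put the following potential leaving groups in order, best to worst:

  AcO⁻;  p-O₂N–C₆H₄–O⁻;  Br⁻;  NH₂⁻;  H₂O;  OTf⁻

OTf⁻ > Br⁻ > H₂O > AcO⁻ > p-O₂N–C₆H₄–O⁻ > NH₂⁻

OTf⁻: pKₐ(CF₃SO₃H (triflic acid)) ≈ -14
Br⁻: pKₐ(HBr) ≈ -9
H₂O: pKₐ(H₃O⁺) ≈ -1.7
AcO⁻: pKₐ(CH₃COOH) ≈ 4.8
p-O₂N–C₆H₄–O⁻: pKₐ(p-nitrophenol) ≈ 7.2
NH₂⁻: pKₐ(NH₃) ≈ 38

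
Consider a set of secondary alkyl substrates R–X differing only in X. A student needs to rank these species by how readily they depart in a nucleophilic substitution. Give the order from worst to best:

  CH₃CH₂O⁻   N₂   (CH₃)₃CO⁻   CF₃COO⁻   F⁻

(CH₃)₃CO⁻ < CH₃CH₂O⁻ < F⁻ < CF₃COO⁻ < N₂

N₂: no meaningful conjugate acid; N₂ departs as an exceptionally stable neutral molecule
CF₃COO⁻: pKₐ(CF₃COOH) ≈ 0.2
F⁻: pKₐ(HF) ≈ 3.2 — small and strongly basic; the poor halide leaving group
CH₃CH₂O⁻: pKₐ(CH₃CH₂OH) ≈ 16 — strong base; alkoxides do not leave unassisted
(CH₃)₃CO⁻: pKₐ(t-BuOH) ≈ 18
Listed from poorest to best leaving group as asked.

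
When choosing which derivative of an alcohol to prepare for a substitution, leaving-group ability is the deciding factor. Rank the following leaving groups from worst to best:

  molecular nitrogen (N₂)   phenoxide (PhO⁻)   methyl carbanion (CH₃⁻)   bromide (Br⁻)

methyl carbanion (CH₃⁻) < phenoxide (PhO⁻) < bromide (Br⁻) < molecular nitrogen (N₂)

Leaving-group ability tracks the stability of the departed species; conjugate-acid pKₐ is the usual yardstick (lower pKₐ → better LG).
molecular nitrogen (N₂): no meaningful conjugate acid; N₂ departs as an exceptionally stable neutral molecule
bromide (Br⁻): pKₐ(HBr) ≈ -9
phenoxide (PhO⁻): pKₐ(C₆H₅OH (phenol)) ≈ 10 — resonance into the ring helps, but still a poor LG
methyl carbanion (CH₃⁻): pKₐ(CH₄) ≈ 48 — unstabilised carbanion; the worst conceivable leaving group
The question asks for worst first, so the sequence is read in increasing leaving-group ability.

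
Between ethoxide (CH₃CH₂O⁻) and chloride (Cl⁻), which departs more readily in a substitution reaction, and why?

chloride (Cl⁻)

chloride (Cl⁻) is the better leaving group.
pKₐ(HCl) ≈ -7 versus pKₐ(CH₃CH₂OH) ≈ 16: chloride (Cl⁻) is the much weaker base.
Moderately weak base.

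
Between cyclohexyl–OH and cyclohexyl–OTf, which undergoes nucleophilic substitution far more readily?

cyclohexyl–OTf

From cyclohexyl–OH the departing group would be OH⁻ (pKₐ(H₂O) ≈ 15.7). Strong base; essentially never leaves without prior activation.
From cyclohexyl–OTf the leaving group is OTf⁻ (pKₐ(CF₃SO₃H (triflic acid)) ≈ -14). Charge spread over three oxygens and a CF₃ group; the premier leaving group in synthesis.
(In practice cyclohexyl–OTf is made from cyclohexyl–OH by treatment with Tf₂O / 2,6-lutidine, converting the hydroxyl into a triflate.)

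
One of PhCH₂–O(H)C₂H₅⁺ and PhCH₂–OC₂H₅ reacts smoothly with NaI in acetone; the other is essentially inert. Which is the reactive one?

PhCH₂–O(H)C₂H₅⁺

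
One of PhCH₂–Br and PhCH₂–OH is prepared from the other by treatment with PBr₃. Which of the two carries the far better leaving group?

PhCH₂–Br

From PhCH₂–OH the departing group would be OH⁻ (pKₐ(H₂O) ≈ 15.7). Strong base; essentially never leaves without prior activation.
From PhCH₂–Br the leaving group is Br⁻ (pKₐ(HBr) ≈ -9). Weak base; good leaving group.
Treatment with PBr₃ works by replacing the hydroxyl with bromide, making PhCH₂–Br enormously more reactive.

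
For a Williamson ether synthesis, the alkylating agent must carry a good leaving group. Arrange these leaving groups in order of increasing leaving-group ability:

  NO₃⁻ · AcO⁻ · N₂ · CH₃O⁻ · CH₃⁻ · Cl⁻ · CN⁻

CH₃⁻ < CH₃O⁻ < CN⁻ < AcO⁻ < NO₃⁻ < Cl⁻ < N₂

Leaving-group ability tracks the stability of the departed species; conjugate-acid pKₐ is the usual yardstick (lower pKₐ → better LG).
N₂: no meaningful conjugate acid; N₂ departs as an exceptionally stable neutral molecule
Cl⁻: pKₐ(HCl) ≈ -7
NO₃⁻: pKₐ(HNO₃) ≈ -1.3
AcO⁻: pKₐ(CH₃COOH) ≈ 4.8
CN⁻: pKₐ(HCN) ≈ 9.2
CH₃O⁻: pKₐ(CH₃OH) ≈ 15.5
CH₃⁻: pKₐ(CH₄) ≈ 48
Reversing gives the worst-to-best order requested.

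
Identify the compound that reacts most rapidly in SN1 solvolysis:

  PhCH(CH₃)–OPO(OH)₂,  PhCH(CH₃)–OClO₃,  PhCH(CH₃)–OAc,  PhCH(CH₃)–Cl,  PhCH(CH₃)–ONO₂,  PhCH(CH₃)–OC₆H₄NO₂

Same R in every case — rank the leaving groups.
A good leaving group is a weak base: the lower the pKₐ of its conjugate acid, the more readily it departs.
PhCH(CH₃)–OClO₃ loses ClO₄⁻: pKₐ(HClO₄) ≈ -10
PhCH(CH₃)–Cl loses Cl⁻: pKₐ(HCl) ≈ -7
PhCH(CH₃)–ONO₂ loses NO₃⁻: pKₐ(HNO₃) ≈ -1.3
PhCH(CH₃)–OPO(OH)₂ loses H₂PO₄⁻: pKₐ(H₃PO₄) ≈ 2.1
PhCH(CH₃)–OAc loses AcO⁻: pKₐ(CH₃COOH) ≈ 4.8
PhCH(CH₃)–OC₆H₄NO₂ loses p-O₂N–C₆H₄–O⁻: pKₐ(p-nitrophenol) ≈ 7.2

PhCH(CH₃)–OClO₃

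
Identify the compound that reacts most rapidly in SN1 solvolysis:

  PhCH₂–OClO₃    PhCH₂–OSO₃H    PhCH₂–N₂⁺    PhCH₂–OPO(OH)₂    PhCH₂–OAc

PhCH₂–N₂⁺

Identical carbon frameworks mean the comparison reduces to leaving-group quality.
Leaving-group ability tracks the stability of the departed species; conjugate-acid pKₐ is the usual yardstick (lower pKₐ → better LG).
PhCH₂–N₂⁺ loses N₂: no meaningful conjugate acid; N₂ departs as an exceptionally stable neutral molecule
PhCH₂–OClO₃ loses ClO₄⁻: pKₐ(HClO₄) ≈ -10
PhCH₂–OSO₃H loses HSO₄⁻: pKₐ(H₂SO₄) ≈ -3
PhCH₂–OPO(OH)₂ loses H₂PO₄⁻: pKₐ(H₃PO₄) ≈ 2.1
PhCH₂–OAc loses AcO⁻: pKₐ(CH₃COOH) ≈ 4.8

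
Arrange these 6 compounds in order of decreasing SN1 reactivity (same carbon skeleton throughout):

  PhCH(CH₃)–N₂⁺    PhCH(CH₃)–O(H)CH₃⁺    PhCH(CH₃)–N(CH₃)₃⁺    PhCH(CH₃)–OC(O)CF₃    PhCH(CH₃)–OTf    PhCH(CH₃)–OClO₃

Identical carbon frameworks mean the comparison reduces to leaving-group quality.
Leaving-group ability tracks the stability of the departed species; conjugate-acid pKₐ is the usual yardstick (lower pKₐ → better LG).
PhCH(CH₃)–N₂⁺ loses N₂: no meaningful conjugate acid; N₂ departs as an exceptionally stable neutral molecule
PhCH(CH₃)–OTf loses OTf⁻: pKₐ(CF₃SO₃H (triflic acid)) ≈ -14
PhCH(CH₃)–OClO₃ loses ClO₄⁻: pKₐ(HClO₄) ≈ -10
PhCH(CH₃)–O(H)CH₃⁺ loses R'OH: pKₐ(R'OH₂⁺) ≈ -2.4
PhCH(CH₃)–OC(O)CF₃ loses CF₃COO⁻: pKₐ(CF₃COOH) ≈ 0.2
PhCH(CH₃)–N(CH₃)₃⁺ loses NR'₃: pKₐ(R'₃NH⁺) ≈ 10.7

PhCH(CH₃)–N₂⁺ > PhCH(CH₃)–OTf > PhCH(CH₃)–OClO₃ > PhCH(CH₃)–O(H)CH₃⁺ > PhCH(CH₃)–OC(O)CF₃ > PhCH(CH₃)–N(CH₃)₃⁺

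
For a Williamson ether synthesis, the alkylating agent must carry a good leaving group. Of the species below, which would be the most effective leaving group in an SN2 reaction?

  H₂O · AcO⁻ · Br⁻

Br⁻: pKₐ(HBr) ≈ -9
H₂O: pKₐ(H₃O⁺) ≈ -1.7
AcO⁻: pKₐ(CH₃COOH) ≈ 4.8

Br⁻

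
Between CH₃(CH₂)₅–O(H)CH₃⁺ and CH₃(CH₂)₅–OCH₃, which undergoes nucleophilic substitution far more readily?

From CH₃(CH₂)₅–OCH₃ the departing group would be CH₃O⁻ (pKₐ(CH₃OH) ≈ 15.5). Strong base; alkoxides do not leave unassisted.
From CH₃(CH₂)₅–O(H)CH₃⁺ the leaving group is R'OH (pKₐ(R'OH₂⁺) ≈ -2.4). Neutral; leaves from a protonated ether (an oxonium ion, R–O(H)R'⁺).
(In practice CH₃(CH₂)₅–O(H)CH₃⁺ is made from CH₃(CH₂)₅–OCH₃ by protonation with concentrated HI, allowing neutral methanol, rather than methoxide, to depart.)

CH₃(CH₂)₅–O(H)CH₃⁺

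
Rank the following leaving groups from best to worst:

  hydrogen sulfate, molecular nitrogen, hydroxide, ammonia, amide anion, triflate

Rank by basicity of the departing species: weakest base leaves most easily.
molecular nitrogen: no meaningful conjugate acid; N₂ departs as an exceptionally stable neutral molecule
triflate: pKₐ(CF₃SO₃H (triflic acid)) ≈ -14 — charge spread over three oxygens and a CF₃ group; the premier leaving group in synthesis
hydrogen sulfate: pKₐ(H₂SO₄) ≈ -3 — conjugate base of a strong mineral acid
ammonia: pKₐ(NH₄⁺) ≈ 9.2 — neutral but moderately basic; leaves from R–NH₃⁺
hydroxide: pKₐ(H₂O) ≈ 15.7 — strong base; essentially never leaves without prior activation
amide anion: pKₐ(NH₃) ≈ 38

molecular nitrogen > triflate > hydrogen sulfate > ammonia > hydroxide > amide anion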